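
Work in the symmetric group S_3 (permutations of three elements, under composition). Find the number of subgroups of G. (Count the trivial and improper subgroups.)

|G| = 6, so by Lagrange every subgroup order divides 6. Divisors: 1, 2, 3, 6.
Subgroups by order — order 1: 1; order 2: 3; order 3: 1; order 6: 1.
Total: 1 + 3 + 1 + 1 = 6.

6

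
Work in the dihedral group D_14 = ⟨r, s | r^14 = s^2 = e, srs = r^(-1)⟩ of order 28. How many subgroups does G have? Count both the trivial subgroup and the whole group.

|G| = 28, so by Lagrange every subgroup order divides 28. Divisors: 1, 2, 4, 7, 14, 28.
Subgroups by order — order 1: 1; order 2: 15; order 4: 7; order 7: 1; order 14: 3; order 28: 1.
Total: 1 + 15 + 7 + 1 + 3 + 1 = 28.

28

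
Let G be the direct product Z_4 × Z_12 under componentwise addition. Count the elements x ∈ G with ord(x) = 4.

12

An element (a,b) has order lcm(ord(a), ord(b)); count pairs with lcm equal to 4.
Enumerating gives 12 such elements.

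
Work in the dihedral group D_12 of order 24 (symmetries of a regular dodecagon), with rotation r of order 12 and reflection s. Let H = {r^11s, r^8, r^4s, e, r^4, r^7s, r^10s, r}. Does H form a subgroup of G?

No

r ∈ H but its inverse r^11 ∉ H, so H is not a subgroup.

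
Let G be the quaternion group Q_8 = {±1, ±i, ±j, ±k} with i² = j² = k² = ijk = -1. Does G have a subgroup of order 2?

Yes

2 | 8. A subgroup of order 2 is {1, -1}.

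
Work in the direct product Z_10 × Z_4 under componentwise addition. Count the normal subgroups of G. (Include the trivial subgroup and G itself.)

16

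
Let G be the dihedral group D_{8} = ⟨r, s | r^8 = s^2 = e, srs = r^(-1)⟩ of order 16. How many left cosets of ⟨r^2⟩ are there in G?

|⟨r^2⟩| = 4 and |G| = 16.
By Lagrange, [G : H] = |G|/|H| = 16/4 = 4.

4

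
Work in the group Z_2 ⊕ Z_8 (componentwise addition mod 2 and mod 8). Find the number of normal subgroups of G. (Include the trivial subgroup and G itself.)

G is abelian, so every subgroup is normal.
G has 11 subgroups in total, hence 11 normal subgroups.

11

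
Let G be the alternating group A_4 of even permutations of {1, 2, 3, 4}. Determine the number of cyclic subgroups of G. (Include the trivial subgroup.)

8

A cyclic subgroup of order d is generated by each of its φ(d) elements of order d, so the cyclic subgroups of order d number (#elements of order d)/φ(d).
Cyclic subgroups by order — order 1: 1; order 2: 3; order 3: 4.
Total: 8.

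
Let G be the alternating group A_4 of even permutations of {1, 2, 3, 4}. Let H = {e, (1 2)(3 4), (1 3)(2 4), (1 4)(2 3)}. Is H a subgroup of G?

Yes

|H| = 4 divides |G| = 12, consistent with Lagrange.
H contains the identity, every element's inverse is in H, and H is closed under ∘: it is a subgroup.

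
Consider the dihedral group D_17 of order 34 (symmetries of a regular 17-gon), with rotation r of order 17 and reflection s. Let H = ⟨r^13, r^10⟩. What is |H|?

|⟨r^13⟩| = 17 and |⟨r^10⟩| = 17, so |H| is a multiple of lcm(17, 17) = 17 and divides |G| = 34.
Closing under the operation: H = {e, r, r^2, r^3, r^4, r^5, r^6, r^7, r^8, r^9, r^10, r^11, r^12, r^13, r^14, r^15, r^16}, so |H| = 17.

17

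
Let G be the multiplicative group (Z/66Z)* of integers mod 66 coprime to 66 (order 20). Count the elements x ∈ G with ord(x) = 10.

12

Enumerating element orders in G gives 12 elements of order 10.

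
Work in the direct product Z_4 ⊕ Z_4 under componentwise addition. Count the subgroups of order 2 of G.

|G| = 16 and 2 | 16, so subgroups of order 2 are possible by Lagrange.
The subgroups of order 2 are: {(0,0), (0,2)}; {(0,0), (2,0)}; {(0,0), (2,2)}.
So G has 3 subgroups of order 2.

3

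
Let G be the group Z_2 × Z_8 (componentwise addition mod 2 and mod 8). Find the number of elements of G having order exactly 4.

An element (a,b) has order lcm(ord(a), ord(b)); count pairs with lcm equal to 4.
Enumerating gives 4 such elements.

4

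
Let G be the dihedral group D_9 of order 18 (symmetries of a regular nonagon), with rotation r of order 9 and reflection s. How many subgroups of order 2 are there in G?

|G| = 18 and 2 | 18, so subgroups of order 2 are possible by Lagrange.
The subgroups of order 2 are: {e, r^2s}; {e, r^3s}; {e, r^4s}; {e, r^5s}; … (9 in all).
So G has 9 subgroups of order 2.

9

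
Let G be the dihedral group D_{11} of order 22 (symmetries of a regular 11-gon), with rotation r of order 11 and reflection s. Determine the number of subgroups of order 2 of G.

|G| = 22 and 2 | 22, so subgroups of order 2 are possible by Lagrange.
The subgroups of order 2 are: {e, r^10s}; {e, r^2s}; {e, r^3s}; {e, r^4s}; … (11 in all).
So G has 11 subgroups of order 2.

11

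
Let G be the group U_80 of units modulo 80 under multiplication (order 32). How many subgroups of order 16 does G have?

7

|G| = 32 and 16 | 32, so subgroups of order 16 are possible by Lagrange.
The subgroups of order 16 are: {1, 7, 9, 11, 13, 19, 23, 37, 41, 47, 49, 51, 53, 59, 63, 77}; {1, 3, 9, 11, 17, 19, 27, 33, 41, 43, 49, 51, 57, 59, 67, 73}; {1, 9, 11, 19, 21, 29, 31, 39, 41, 49, 51, 59, 61, 69, 71, 79}; {1, 9, 13, 17, 21, 29, 33, 37, 41, 49, 53, 57, 61, 69, 73, 77}; … (7 in all).
So G has 7 subgroups of order 16.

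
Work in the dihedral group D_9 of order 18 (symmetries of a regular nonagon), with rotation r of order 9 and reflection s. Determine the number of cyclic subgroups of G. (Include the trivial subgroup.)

12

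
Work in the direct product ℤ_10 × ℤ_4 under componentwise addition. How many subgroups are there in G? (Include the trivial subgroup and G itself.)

|G| = 40, so by Lagrange every subgroup order divides 40. Divisors: 1, 2, 4, 5, 8, 10, 20, 40.
Subgroups by order — order 1: 1; order 2: 3; order 4: 3; order 5: 1; order 8: 1; order 10: 3; order 20: 3; order 40: 1.
Total: 1 + 3 + 3 + 1 + 1 + 3 + 3 + 1 = 16.

16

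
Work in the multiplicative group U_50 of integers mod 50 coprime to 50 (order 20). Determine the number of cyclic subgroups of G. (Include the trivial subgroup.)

Each element a generates a cyclic subgroup ⟨a⟩; distinct elements may generate the same one (a cyclic group of order d has φ(d) generators).
Cyclic subgroups by order — order 1: 1; order 2: 1; order 4: 1; order 5: 1; order 10: 1; order 20: 1.
Total: 6.

6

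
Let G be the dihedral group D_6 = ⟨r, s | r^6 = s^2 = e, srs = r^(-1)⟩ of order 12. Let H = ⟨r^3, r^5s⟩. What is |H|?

4

|⟨r^3⟩| = 2 and |⟨r^5s⟩| = 2, so |H| is a multiple of lcm(2, 2) = 2 and divides |G| = 12.
Closing under the operation: H = {e, r^3, r^2s, r^5s}, so |H| = 4.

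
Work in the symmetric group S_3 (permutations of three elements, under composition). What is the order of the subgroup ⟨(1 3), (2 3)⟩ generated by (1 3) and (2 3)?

|⟨(1 3)⟩| = 2 and |⟨(2 3)⟩| = 2, so |H| is a multiple of lcm(2, 2) = 2 and divides |G| = 6.
Closing {(1 3), (2 3)} under the group operation gives all of G, so |H| = 6.

6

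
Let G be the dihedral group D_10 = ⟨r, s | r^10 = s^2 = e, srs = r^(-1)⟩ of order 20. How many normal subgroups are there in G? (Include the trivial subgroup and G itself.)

7

G has 22 subgroups. Checking conjugation-invariance by order — order 1: 1/1 normal; order 2: 1/11 normal; order 4: 0/5 normal; order 5: 1/1 normal; order 10: 3/3 normal; order 20: 1/1 normal.
Total normal subgroups: 7.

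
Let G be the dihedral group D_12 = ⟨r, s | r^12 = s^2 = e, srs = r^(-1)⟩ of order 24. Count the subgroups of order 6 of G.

5

|G| = 24 and 6 | 24, so subgroups of order 6 are possible by Lagrange.
The subgroups of order 6 are: {e, r^2, r^4, r^6, r^8, r^10}; {e, r^4, r^8, r^2s, r^6s, r^10s}; {e, r^4, r^8, r^3s, r^7s, r^11s}; {e, r^4, r^8, s, r^4s, r^8s}; … (5 in all).
So G has 5 subgroups of order 6.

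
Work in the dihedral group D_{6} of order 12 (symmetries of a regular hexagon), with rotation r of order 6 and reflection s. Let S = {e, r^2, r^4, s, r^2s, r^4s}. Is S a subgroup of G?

|S| = 6 divides |G| = 12, consistent with Lagrange.
S contains the identity, every element's inverse is in S, and S is closed under ·: it is a subgroup.

Yes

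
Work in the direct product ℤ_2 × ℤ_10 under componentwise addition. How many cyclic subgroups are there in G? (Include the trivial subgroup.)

8

A cyclic subgroup of order d is generated by each of its φ(d) elements of order d, so the cyclic subgroups of order d number (#elements of order d)/φ(d).
Cyclic subgroups by order — order 1: 1; order 2: 3; order 5: 1; order 10: 3.
Total: 8.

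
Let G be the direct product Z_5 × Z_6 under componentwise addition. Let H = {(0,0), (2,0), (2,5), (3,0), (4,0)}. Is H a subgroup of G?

No

(4,0) ∈ H but its inverse (1,0) ∉ H, so H is not a subgroup.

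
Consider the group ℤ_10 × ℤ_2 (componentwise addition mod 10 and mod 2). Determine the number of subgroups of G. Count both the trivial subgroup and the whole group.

10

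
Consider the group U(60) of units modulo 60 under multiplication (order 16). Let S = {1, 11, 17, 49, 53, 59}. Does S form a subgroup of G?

No

|S| = 6 does not divide |G| = 16, so by Lagrange S is not a subgroup.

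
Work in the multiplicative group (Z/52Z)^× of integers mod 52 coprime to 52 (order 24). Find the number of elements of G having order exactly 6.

The elements of order 6 are: 3, 17, 23, 35, 43, 49.
That's 6.

6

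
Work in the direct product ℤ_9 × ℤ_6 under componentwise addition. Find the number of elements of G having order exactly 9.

18

An element (a,b) has order lcm(ord(a), ord(b)); count pairs with lcm equal to 9.
Enumerating gives 18 such elements.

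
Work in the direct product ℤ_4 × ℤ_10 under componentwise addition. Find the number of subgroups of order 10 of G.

|G| = 40 and 10 | 40, so subgroups of order 10 are possible by Lagrange.
The subgroups of order 10 are: {(0,0), (0,1), (0,2), (0,3), (0,4), (0,5), (0,6), (0,7), (0,8), (0,9)}; {(0,0), (0,2), (0,4), (0,6), (0,8), (2,0), (2,2), (2,4), (2,6), (2,8)}; {(0,0), (0,2), (0,4), (0,6), (0,8), (2,1), (2,3), (2,5), (2,7), (2,9)}.
So G has 3 subgroups of order 10.

3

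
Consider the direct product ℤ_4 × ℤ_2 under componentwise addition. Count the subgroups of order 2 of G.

3

|G| = 8 and 2 | 8, so subgroups of order 2 are possible by Lagrange.
The subgroups of order 2 are: {(0,0), (0,1)}; {(0,0), (2,0)}; {(0,0), (2,1)}.
So G has 3 subgroups of order 2.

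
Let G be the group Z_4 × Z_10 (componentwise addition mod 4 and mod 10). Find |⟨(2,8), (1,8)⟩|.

|⟨(2,8)⟩| = 10 and |⟨(1,8)⟩| = 20, so |H| is a multiple of lcm(10, 20) = 20 and divides |G| = 40.
Closing under the operation: H = {(0,0), (0,2), (0,4), (0,6), (0,8), (1,0), (1,2), (1,4), (1,6), (1,8), (2,0), (2,2), (2,4), (2,6), (2,8), (3,0), (3,2), (3,4), (3,6), (3,8)}, so |H| = 20.

20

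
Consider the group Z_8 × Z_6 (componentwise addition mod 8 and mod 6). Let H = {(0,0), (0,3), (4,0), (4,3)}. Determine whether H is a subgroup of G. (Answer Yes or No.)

Yes

|H| = 4 divides |G| = 48, consistent with Lagrange.
H contains the identity, every element's inverse is in H, and H is closed under +: it is a subgroup.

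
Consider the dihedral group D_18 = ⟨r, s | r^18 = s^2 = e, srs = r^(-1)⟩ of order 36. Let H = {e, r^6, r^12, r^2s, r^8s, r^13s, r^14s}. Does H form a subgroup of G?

No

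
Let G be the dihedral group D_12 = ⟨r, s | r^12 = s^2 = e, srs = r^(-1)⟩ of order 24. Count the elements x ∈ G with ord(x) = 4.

2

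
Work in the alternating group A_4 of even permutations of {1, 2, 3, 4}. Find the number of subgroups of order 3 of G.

|G| = 12 and 3 | 12, so subgroups of order 3 are possible by Lagrange.
The subgroups of order 3 are: {e, (1 2 3), (1 3 2)}; {e, (1 2 4), (1 4 2)}; {e, (1 3 4), (1 4 3)}; {e, (2 3 4), (2 4 3)}.
So G has 4 subgroups of order 3.

4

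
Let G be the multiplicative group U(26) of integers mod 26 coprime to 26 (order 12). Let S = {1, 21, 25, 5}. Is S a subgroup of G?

|S| = 4 divides |G| = 12, consistent with Lagrange.
S contains the identity, every element's inverse is in S, and S is closed under ·: it is a subgroup.
In fact S = ⟨21⟩.

Yes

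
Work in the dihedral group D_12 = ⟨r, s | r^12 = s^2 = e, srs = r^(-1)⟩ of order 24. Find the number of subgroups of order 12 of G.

|G| = 24 and 12 | 24, so subgroups of order 12 are possible by Lagrange.
The subgroups of order 12 are: {e, r, r^2, r^3, r^4, r^5, r^6, r^7, r^8, r^9, r^10, r^11}; {e, r^2, r^4, r^6, r^8, r^10, s, r^2s, r^4s, r^6s, r^8s, r^10s}; {e, r^2, r^4, r^6, r^8, r^10, rs, r^3s, r^5s, r^7s, r^9s, r^11s}.
So G has 3 subgroups of order 12.

3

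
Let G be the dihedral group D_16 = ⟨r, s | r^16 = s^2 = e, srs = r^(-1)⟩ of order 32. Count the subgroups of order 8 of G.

|G| = 32 and 8 | 32, so subgroups of order 8 are possible by Lagrange.
The subgroups of order 8 are: {e, r^2, r^4, r^6, r^8, r^10, r^12, r^14}; {e, r^4, r^8, r^12, r^2s, r^6s, r^10s, r^14s}; {e, r^4, r^8, r^12, r^3s, r^7s, r^11s, r^15s}; {e, r^4, r^8, r^12, s, r^4s, r^8s, r^12s}; … (5 in all).
So G has 5 subgroups of order 8.

5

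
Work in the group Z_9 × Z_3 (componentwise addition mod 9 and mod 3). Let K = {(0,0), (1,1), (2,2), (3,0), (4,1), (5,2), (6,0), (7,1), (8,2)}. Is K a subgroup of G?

Yes

|K| = 9 divides |G| = 27, consistent with Lagrange.
K contains the identity, every element's inverse is in K, and K is closed under +: it is a subgroup.
In fact K = ⟨(7,1)⟩.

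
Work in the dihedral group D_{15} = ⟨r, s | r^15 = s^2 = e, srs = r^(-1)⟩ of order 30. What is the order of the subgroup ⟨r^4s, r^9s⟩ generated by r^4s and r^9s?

|⟨r^4s⟩| = 2 and |⟨r^9s⟩| = 2, so |H| is a multiple of lcm(2, 2) = 2 and divides |G| = 30.
Closing under the operation: H = {e, r^5, r^10, r^4s, r^9s, r^14s}, so |H| = 6.

6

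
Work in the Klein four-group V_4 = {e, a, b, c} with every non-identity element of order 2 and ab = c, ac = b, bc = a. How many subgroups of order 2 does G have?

|G| = 4 and 2 | 4, so subgroups of order 2 are possible by Lagrange.
The subgroups of order 2 are: {e, a}; {e, b}; {e, c}.
So G has 3 subgroups of order 2.

3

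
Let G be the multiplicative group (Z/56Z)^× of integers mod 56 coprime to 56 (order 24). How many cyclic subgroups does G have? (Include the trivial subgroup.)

16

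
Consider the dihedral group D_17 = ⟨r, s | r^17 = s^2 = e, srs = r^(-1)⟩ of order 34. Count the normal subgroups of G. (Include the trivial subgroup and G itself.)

3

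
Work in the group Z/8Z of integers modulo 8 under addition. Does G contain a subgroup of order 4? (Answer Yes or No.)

Yes

4 | 8. A subgroup of order 4 is {0, 2, 4, 6}.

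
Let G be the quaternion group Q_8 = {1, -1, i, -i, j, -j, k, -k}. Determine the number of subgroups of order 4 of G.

|G| = 8 and 4 | 8, so subgroups of order 4 are possible by Lagrange.
The subgroups of order 4 are: {1, -1, i, -i}; {1, -1, j, -j}; {1, -1, k, -k}.
So G has 3 subgroups of order 4.

3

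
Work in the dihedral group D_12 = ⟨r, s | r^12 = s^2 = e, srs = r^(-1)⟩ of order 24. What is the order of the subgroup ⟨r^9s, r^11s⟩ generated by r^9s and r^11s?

12

|⟨r^9s⟩| = 2 and |⟨r^11s⟩| = 2, so |H| is a multiple of lcm(2, 2) = 2 and divides |G| = 24.
Closing under the operation: H = {e, r^2, r^4, r^6, r^8, r^10, rs, r^3s, r^5s, r^7s, r^9s, r^11s}, so |H| = 12.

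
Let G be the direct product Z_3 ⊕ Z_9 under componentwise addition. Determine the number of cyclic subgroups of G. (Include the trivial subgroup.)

8

Each element a generates a cyclic subgroup ⟨a⟩; distinct elements may generate the same one (a cyclic group of order d has φ(d) generators).
Cyclic subgroups by order — order 1: 1; order 3: 4; order 9: 3.
Total: 8.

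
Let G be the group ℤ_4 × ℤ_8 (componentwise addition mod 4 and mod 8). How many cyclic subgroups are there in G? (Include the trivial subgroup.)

14

Each element a generates a cyclic subgroup ⟨a⟩; distinct elements may generate the same one (a cyclic group of order d has φ(d) generators).
Cyclic subgroups by order — order 1: 1; order 2: 3; order 4: 6; order 8: 4.
Total: 14.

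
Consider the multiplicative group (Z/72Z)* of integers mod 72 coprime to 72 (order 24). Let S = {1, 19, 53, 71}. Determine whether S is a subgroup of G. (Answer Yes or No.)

Yes

|S| = 4 divides |G| = 24, consistent with Lagrange.
S contains the identity, every element's inverse is in S, and S is closed under ·: it is a subgroup.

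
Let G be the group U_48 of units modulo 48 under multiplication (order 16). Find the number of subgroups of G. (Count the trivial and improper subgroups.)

27

|G| = 16, so by Lagrange every subgroup order divides 16. Divisors: 1, 2, 4, 8, 16.
Subgroups by order — order 1: 1; order 2: 7; order 4: 11; order 8: 7; order 16: 1.
Total: 1 + 7 + 11 + 7 + 1 = 27.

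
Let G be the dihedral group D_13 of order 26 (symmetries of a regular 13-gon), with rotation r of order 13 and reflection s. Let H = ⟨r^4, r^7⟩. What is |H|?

13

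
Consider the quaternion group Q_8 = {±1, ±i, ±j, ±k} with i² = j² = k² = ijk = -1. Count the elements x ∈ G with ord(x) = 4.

6

The elements of order 4 are: i, -i, j, -j, k, -k.
That's 6.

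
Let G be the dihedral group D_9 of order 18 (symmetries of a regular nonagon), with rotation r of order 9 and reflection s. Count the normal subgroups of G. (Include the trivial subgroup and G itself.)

G has 16 subgroups. Checking conjugation-invariance by order — order 1: 1/1 normal; order 2: 0/9 normal; order 3: 1/1 normal; order 6: 0/3 normal; order 9: 1/1 normal; order 18: 1/1 normal.
Total normal subgroups: 4.

4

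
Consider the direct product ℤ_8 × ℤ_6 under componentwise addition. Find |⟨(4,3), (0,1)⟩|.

12

|⟨(4,3)⟩| = 2 and |⟨(0,1)⟩| = 6, so |H| is a multiple of lcm(2, 6) = 6 and divides |G| = 48.
Closing under the operation: H = {(0,0), (0,1), (0,2), (0,3), (0,4), (0,5), (4,0), (4,1), (4,2), (4,3), (4,4), (4,5)}, so |H| = 12.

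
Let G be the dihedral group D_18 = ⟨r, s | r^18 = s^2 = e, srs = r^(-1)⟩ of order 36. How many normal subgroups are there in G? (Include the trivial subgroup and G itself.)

9

G has 45 subgroups. Checking conjugation-invariance by order — order 1: 1/1 normal; order 2: 1/19 normal; order 3: 1/1 normal; order 4: 0/9 normal; order 6: 1/7 normal; order 9: 1/1 normal; order 12: 0/3 normal; order 18: 3/3 normal; order 36: 1/1 normal.
Total normal subgroups: 9.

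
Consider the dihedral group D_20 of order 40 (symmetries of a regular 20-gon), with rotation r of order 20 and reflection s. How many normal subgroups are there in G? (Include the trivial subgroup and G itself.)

9

G has 48 subgroups. Checking conjugation-invariance by order — order 1: 1/1 normal; order 2: 1/21 normal; order 4: 1/11 normal; order 5: 1/1 normal; order 8: 0/5 normal; order 10: 1/5 normal; order 20: 3/3 normal; order 40: 1/1 normal.
Total normal subgroups: 9.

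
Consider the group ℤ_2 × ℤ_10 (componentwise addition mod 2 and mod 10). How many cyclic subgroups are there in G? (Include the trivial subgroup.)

8

Each element a generates a cyclic subgroup ⟨a⟩; distinct elements may generate the same one (a cyclic group of order d has φ(d) generators).
Cyclic subgroups by order — order 1: 1; order 2: 3; order 5: 1; order 10: 3.
Total: 8.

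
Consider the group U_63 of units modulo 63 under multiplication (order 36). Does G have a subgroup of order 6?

Yes

6 | 36. A subgroup of order 6 is {1, 10, 19, 37, 46, 55}.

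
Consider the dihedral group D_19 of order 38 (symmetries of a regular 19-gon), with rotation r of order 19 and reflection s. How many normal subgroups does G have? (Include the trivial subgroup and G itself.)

G has 22 subgroups. Checking conjugation-invariance by order — order 1: 1/1 normal; order 2: 0/19 normal; order 19: 1/1 normal; order 38: 1/1 normal.
Total normal subgroups: 3.

3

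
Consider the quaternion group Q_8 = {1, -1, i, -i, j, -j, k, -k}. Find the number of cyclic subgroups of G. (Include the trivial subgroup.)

A cyclic subgroup of order d is generated by each of its φ(d) elements of order d, so the cyclic subgroups of order d number (#elements of order d)/φ(d).
Cyclic subgroups by order — order 1: 1; order 2: 1; order 4: 3.
Total: 5.

5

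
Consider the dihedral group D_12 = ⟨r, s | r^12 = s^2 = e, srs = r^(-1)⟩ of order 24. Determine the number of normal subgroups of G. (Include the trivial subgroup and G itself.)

9

G has 34 subgroups. Checking conjugation-invariance by order — order 1: 1/1 normal; order 2: 1/13 normal; order 3: 1/1 normal; order 4: 1/7 normal; order 6: 1/5 normal; order 8: 0/3 normal; order 12: 3/3 normal; order 24: 1/1 normal.
Total normal subgroups: 9.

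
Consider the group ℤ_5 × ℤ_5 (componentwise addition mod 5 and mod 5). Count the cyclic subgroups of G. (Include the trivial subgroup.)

A cyclic subgroup of order d is generated by each of its φ(d) elements of order d, so the cyclic subgroups of order d number (#elements of order d)/φ(d).
Cyclic subgroups by order — order 1: 1; order 5: 6.
Total: 7.

7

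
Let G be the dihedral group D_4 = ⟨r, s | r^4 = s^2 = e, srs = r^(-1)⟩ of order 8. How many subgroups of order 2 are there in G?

|G| = 8 and 2 | 8, so subgroups of order 2 are possible by Lagrange.
The subgroups of order 2 are: {e, r^2}; {e, r^2s}; {e, r^3s}; {e, rs}; … (5 in all).
So G has 5 subgroups of order 2.

5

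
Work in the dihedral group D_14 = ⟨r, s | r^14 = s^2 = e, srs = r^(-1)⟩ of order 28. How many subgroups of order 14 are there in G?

|G| = 28 and 14 | 28, so subgroups of order 14 are possible by Lagrange.
The subgroups of order 14 are: {e, r, r^2, r^3, r^4, r^5, r^6, r^7, r^8, r^9, r^10, r^11, r^12, r^13}; {e, r^2, r^4, r^6, r^8, r^10, r^12, s, r^2s, r^4s, r^6s, r^8s, r^10s, r^12s}; {e, r^2, r^4, r^6, r^8, r^10, r^12, rs, r^3s, r^5s, r^7s, r^9s, r^11s, r^13s}.
So G has 3 subgroups of order 14.

3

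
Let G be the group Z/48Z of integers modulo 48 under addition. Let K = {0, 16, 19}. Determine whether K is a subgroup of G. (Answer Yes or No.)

16 ∈ K but its inverse 32 ∉ K, so K is not a subgroup.

No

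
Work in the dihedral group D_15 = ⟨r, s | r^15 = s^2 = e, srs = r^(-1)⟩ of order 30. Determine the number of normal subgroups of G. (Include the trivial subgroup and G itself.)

5

G has 28 subgroups. Checking conjugation-invariance by order — order 1: 1/1 normal; order 2: 0/15 normal; order 3: 1/1 normal; order 5: 1/1 normal; order 6: 0/5 normal; order 10: 0/3 normal; order 15: 1/1 normal; order 30: 1/1 normal.
Total normal subgroups: 5.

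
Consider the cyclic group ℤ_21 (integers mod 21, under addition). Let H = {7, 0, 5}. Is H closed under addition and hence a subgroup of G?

No

5 ∈ H but its inverse 16 ∉ H, so H is not a subgroup.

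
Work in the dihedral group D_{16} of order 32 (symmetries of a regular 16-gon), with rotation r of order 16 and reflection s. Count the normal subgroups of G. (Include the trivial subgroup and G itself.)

8

G has 36 subgroups. Checking conjugation-invariance by order — order 1: 1/1 normal; order 2: 1/17 normal; order 4: 1/9 normal; order 8: 1/5 normal; order 16: 3/3 normal; order 32: 1/1 normal.
Total normal subgroups: 8.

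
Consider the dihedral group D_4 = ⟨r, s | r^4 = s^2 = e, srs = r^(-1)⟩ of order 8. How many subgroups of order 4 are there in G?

3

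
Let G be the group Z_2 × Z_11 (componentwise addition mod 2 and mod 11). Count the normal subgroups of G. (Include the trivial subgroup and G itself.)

G is abelian, so every subgroup is normal.
G has 4 subgroups in total, hence 4 normal subgroups.

4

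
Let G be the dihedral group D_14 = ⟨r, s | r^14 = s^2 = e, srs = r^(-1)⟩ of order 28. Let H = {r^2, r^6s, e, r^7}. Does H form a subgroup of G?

r^2 ∈ H but its inverse r^12 ∉ H, so H is not a subgroup.

No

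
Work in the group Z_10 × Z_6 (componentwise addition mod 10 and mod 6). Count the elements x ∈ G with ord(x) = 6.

6

An element (a,b) has order lcm(ord(a), ord(b)); count pairs with lcm equal to 6.
Enumerating gives 6 such elements.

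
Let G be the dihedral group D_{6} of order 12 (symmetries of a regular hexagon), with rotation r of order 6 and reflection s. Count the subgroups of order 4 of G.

|G| = 12 and 4 | 12, so subgroups of order 4 are possible by Lagrange.
The subgroups of order 4 are: {e, r^3, r^2s, r^5s}; {e, r^3, s, r^3s}; {e, r^3, rs, r^4s}.
So G has 3 subgroups of order 4.

3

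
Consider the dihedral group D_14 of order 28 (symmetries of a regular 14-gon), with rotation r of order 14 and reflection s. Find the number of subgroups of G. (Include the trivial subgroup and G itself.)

|G| = 28, so by Lagrange every subgroup order divides 28. Divisors: 1, 2, 4, 7, 14, 28.
Subgroups by order — order 1: 1; order 2: 15; order 4: 7; order 7: 1; order 14: 3; order 28: 1.
Total: 1 + 15 + 7 + 1 + 3 + 1 = 28.

28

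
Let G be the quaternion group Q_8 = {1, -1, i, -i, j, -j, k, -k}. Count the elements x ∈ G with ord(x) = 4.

The elements of order 4 are: i, -i, j, -j, k, -k.
That's 6.

6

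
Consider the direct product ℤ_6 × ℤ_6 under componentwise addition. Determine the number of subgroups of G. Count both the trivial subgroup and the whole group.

|G| = 36, so by Lagrange every subgroup order divides 36. Divisors: 1, 2, 3, 4, 6, 9, 12, 18, 36.
Subgroups by order — order 1: 1; order 2: 3; order 3: 4; order 4: 1; order 6: 12; order 9: 1; order 12: 4; order 18: 3; order 36: 1.
Total: 1 + 3 + 4 + 1 + 12 + 1 + 4 + 3 + 1 = 30.

30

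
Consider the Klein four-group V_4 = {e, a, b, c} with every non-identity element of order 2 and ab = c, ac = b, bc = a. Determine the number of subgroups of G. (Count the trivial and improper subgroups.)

5

|G| = 4, so by Lagrange every subgroup order divides 4. Divisors: 1, 2, 4.
Subgroups by order — order 1: 1; order 2: 3; order 4: 1.
Total: 1 + 3 + 1 = 5.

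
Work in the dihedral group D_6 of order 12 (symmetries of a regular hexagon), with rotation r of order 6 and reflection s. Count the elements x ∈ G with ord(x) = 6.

The elements of order 6 are: r, r^5.
That's 2.

2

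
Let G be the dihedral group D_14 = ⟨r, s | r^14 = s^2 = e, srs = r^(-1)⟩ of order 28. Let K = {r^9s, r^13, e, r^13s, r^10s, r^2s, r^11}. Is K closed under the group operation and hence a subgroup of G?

r^11 ∈ K but its inverse r^3 ∉ K, so K is not a subgroup.

No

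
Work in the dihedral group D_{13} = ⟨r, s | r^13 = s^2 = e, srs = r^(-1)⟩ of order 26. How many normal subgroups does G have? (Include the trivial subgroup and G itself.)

3

G has 16 subgroups. Checking conjugation-invariance by order — order 1: 1/1 normal; order 2: 0/13 normal; order 13: 1/1 normal; order 26: 1/1 normal.
Total normal subgroups: 3.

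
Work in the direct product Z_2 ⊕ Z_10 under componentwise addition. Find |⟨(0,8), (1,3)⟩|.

10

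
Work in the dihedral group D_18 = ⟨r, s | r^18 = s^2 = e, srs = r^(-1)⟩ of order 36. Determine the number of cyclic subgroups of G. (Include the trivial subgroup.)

Each element a generates a cyclic subgroup ⟨a⟩; distinct elements may generate the same one (a cyclic group of order d has φ(d) generators).
Cyclic subgroups by order — order 1: 1; order 2: 19; order 3: 1; order 6: 1; order 9: 1; order 18: 1.
Total: 24.

24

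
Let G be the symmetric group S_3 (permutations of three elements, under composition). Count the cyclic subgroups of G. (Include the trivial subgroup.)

5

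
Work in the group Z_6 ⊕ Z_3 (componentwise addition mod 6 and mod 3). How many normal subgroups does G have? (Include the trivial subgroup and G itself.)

12

G is abelian, so every subgroup is normal.
G has 12 subgroups in total, hence 12 normal subgroups.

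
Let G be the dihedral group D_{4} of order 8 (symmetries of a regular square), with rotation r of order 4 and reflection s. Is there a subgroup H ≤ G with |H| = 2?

Yes

2 | 8. A subgroup of order 2 is {e, r^2}.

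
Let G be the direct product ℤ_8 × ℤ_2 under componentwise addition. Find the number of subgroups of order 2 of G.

|G| = 16 and 2 | 16, so subgroups of order 2 are possible by Lagrange.
The subgroups of order 2 are: {(0,0), (0,1)}; {(0,0), (4,0)}; {(0,0), (4,1)}.
So G has 3 subgroups of order 2.

3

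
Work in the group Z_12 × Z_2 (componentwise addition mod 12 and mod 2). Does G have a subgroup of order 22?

22 does not divide |G| = 24, so by Lagrange no subgroup of order 22 exists.

No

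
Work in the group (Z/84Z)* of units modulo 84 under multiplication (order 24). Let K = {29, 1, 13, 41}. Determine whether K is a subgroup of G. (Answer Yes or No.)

Yes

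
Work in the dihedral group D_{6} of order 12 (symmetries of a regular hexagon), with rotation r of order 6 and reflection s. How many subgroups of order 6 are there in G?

3

|G| = 12 and 6 | 12, so subgroups of order 6 are possible by Lagrange.
The subgroups of order 6 are: {e, r, r^2, r^3, r^4, r^5}; {e, r^2, r^4, s, r^2s, r^4s}; {e, r^2, r^4, rs, r^3s, r^5s}.
So G has 3 subgroups of order 6.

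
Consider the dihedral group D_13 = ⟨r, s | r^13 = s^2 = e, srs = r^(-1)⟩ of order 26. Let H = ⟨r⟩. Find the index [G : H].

2

|⟨r⟩| = 13 and |G| = 26.
By Lagrange, [G : H] = |G|/|H| = 26/13 = 2.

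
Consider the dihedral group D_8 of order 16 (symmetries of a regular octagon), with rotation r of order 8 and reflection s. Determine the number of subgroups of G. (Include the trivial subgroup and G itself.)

19

|G| = 16, so by Lagrange every subgroup order divides 16. Divisors: 1, 2, 4, 8, 16.
Subgroups by order — order 1: 1; order 2: 9; order 4: 5; order 8: 3; order 16: 1.
Total: 1 + 9 + 5 + 3 + 1 = 19.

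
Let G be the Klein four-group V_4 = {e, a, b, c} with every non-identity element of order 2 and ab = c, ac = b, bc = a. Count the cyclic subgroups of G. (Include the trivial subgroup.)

4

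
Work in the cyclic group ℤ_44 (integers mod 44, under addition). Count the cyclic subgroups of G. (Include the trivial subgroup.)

6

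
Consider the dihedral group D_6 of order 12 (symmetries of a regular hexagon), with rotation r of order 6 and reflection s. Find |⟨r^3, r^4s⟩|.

4

|⟨r^3⟩| = 2 and |⟨r^4s⟩| = 2, so |H| is a multiple of lcm(2, 2) = 2 and divides |G| = 12.
Closing under the operation: H = {e, r^3, rs, r^4s}, so |H| = 4.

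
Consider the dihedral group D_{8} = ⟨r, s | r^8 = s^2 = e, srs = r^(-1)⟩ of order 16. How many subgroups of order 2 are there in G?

9

|G| = 16 and 2 | 16, so subgroups of order 2 are possible by Lagrange.
The subgroups of order 2 are: {e, r^2s}; {e, r^3s}; {e, r^4}; {e, r^4s}; … (9 in all).
So G has 9 subgroups of order 2.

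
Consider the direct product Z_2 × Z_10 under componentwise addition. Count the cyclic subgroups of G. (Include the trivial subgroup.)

8

Group the elements of G by the cyclic subgroup they generate; each cyclic subgroup of order d accounts for φ(d) elements.
Cyclic subgroups by order — order 1: 1; order 2: 3; order 5: 1; order 10: 3.
Total: 8.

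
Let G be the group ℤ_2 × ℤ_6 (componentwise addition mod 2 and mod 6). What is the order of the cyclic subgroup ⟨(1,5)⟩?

6

The order of (1,5) in Z_2 × Z_6 is lcm(ord(1) in Z_2, ord(5) in Z_6).
ord(1) = 2 and ord(5) = 6, so |⟨(1,5)⟩| = lcm(2, 6) = 6.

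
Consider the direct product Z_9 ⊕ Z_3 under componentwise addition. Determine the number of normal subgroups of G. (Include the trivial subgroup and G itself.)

G is abelian, so every subgroup is normal.
G has 10 subgroups in total, hence 10 normal subgroups.

10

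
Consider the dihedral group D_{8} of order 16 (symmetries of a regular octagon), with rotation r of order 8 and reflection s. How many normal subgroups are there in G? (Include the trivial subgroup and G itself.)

7

G has 19 subgroups. Checking conjugation-invariance by order — order 1: 1/1 normal; order 2: 1/9 normal; order 4: 1/5 normal; order 8: 3/3 normal; order 16: 1/1 normal.
Total normal subgroups: 7.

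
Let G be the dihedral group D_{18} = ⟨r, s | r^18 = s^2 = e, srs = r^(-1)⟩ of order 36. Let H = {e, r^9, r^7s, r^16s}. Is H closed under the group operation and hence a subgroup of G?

|H| = 4 divides |G| = 36, consistent with Lagrange.
H contains the identity, every element's inverse is in H, and H is closed under ·: it is a subgroup.

Yes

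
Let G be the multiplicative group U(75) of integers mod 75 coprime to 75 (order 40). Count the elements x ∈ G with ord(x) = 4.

4

The elements of order 4 are: 7, 32, 43, 68.
That's 4.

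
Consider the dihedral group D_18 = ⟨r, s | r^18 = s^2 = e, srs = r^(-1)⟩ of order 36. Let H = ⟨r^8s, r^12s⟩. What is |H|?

18

|⟨r^8s⟩| = 2 and |⟨r^12s⟩| = 2, so |H| is a multiple of lcm(2, 2) = 2 and divides |G| = 36.
Closing under the operation: H = {e, r^2, r^4, r^6, r^8, r^10, r^12, r^14, r^16, s, r^2s, r^4s, r^6s, r^8s, r^10s, r^12s, r^14s, r^16s}, so |H| = 18.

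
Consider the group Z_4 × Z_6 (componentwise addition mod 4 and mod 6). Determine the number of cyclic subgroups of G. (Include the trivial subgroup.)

A cyclic subgroup of order d is generated by each of its φ(d) elements of order d, so the cyclic subgroups of order d number (#elements of order d)/φ(d).
Cyclic subgroups by order — order 1: 1; order 2: 3; order 3: 1; order 4: 2; order 6: 3; order 12: 2.
Total: 12.

12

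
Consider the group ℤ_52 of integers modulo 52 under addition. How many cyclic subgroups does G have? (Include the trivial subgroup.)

6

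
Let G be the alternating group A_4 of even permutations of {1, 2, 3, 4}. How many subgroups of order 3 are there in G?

4

|G| = 12 and 3 | 12, so subgroups of order 3 are possible by Lagrange.
The subgroups of order 3 are: {e, (1 2 3), (1 3 2)}; {e, (1 2 4), (1 4 2)}; {e, (1 3 4), (1 4 3)}; {e, (2 3 4), (2 4 3)}.
So G has 4 subgroups of order 3.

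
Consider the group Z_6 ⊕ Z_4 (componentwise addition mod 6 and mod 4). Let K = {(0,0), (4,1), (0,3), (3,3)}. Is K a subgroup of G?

(3,3) ∈ K but its inverse (3,1) ∉ K, so K is not a subgroup.

No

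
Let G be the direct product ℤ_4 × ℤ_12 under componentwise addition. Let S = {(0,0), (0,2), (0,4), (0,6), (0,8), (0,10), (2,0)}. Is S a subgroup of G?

|S| = 7 does not divide |G| = 48, so by Lagrange S is not a subgroup.

No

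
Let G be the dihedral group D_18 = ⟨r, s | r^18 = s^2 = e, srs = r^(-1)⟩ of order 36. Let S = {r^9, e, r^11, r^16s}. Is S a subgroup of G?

No

r^11 ∈ S but its inverse r^7 ∉ S, so S is not a subgroup.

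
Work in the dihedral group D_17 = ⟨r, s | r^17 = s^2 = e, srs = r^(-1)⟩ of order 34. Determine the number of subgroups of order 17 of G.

|G| = 34 and 17 | 34, so subgroups of order 17 are possible by Lagrange.
The subgroups of order 17 are: {e, r, r^2, r^3, r^4, r^5, r^6, r^7, r^8, r^9, r^10, r^11, r^12, r^13, r^14, r^15, r^16}.
So G has 1 subgroup of order 17.

1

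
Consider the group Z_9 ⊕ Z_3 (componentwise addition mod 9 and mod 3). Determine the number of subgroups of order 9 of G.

|G| = 27 and 9 | 27, so subgroups of order 9 are possible by Lagrange.
The subgroups of order 9 are: {(0,0), (0,1), (0,2), (3,0), (3,1), (3,2), (6,0), (6,1), (6,2)}; {(0,0), (1,0), (2,0), (3,0), (4,0), (5,0), (6,0), (7,0), (8,0)}; {(0,0), (1,1), (2,2), (3,0), (4,1), (5,2), (6,0), (7,1), (8,2)}; {(0,0), (1,2), (2,1), (3,0), (4,2), (5,1), (6,0), (7,2), (8,1)}.
So G has 4 subgroups of order 9.

4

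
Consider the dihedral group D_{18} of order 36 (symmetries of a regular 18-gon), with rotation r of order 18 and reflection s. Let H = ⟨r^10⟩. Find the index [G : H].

4

|⟨r^10⟩| = 9 and |G| = 36.
By Lagrange, [G : H] = |G|/|H| = 36/9 = 4.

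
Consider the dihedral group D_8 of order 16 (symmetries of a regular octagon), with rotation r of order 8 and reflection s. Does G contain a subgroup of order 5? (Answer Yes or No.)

No

5 does not divide |G| = 16, so by Lagrange no subgroup of order 5 exists.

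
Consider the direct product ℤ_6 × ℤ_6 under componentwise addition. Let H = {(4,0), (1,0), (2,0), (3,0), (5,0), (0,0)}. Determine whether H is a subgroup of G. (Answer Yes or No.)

Yes

|H| = 6 divides |G| = 36, consistent with Lagrange.
H contains the identity, every element's inverse is in H, and H is closed under +: it is a subgroup.
In fact H = ⟨(5,0)⟩.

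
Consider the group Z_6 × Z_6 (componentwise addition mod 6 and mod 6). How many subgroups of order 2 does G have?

3

|G| = 36 and 2 | 36, so subgroups of order 2 are possible by Lagrange.
The subgroups of order 2 are: {(0,0), (0,3)}; {(0,0), (3,0)}; {(0,0), (3,3)}.
So G has 3 subgroups of order 2.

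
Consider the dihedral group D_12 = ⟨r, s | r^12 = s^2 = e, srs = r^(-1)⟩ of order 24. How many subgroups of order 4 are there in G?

|G| = 24 and 4 | 24, so subgroups of order 4 are possible by Lagrange.
The subgroups of order 4 are: {e, r^6, r^4s, r^10s}; {e, r^6, r^5s, r^11s}; {e, r^6, r^2s, r^8s}; {e, r^3, r^6, r^9}; … (7 in all).
So G has 7 subgroups of order 4.

7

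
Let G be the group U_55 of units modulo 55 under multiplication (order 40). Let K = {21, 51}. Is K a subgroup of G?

The identity 1 ∉ K, so K is not a subgroup.

No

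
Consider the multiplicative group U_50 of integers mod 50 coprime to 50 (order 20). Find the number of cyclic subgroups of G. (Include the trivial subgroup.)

6

Group the elements of G by the cyclic subgroup they generate; each cyclic subgroup of order d accounts for φ(d) elements.
Cyclic subgroups by order — order 1: 1; order 2: 1; order 4: 1; order 5: 1; order 10: 1; order 20: 1.
Total: 6.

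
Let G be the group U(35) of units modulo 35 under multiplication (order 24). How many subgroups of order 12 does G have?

|G| = 24 and 12 | 24, so subgroups of order 12 are possible by Lagrange.
The subgroups of order 12 are: {1, 3, 4, 9, 11, 12, 13, 16, 17, 27, 29, 33}; {1, 2, 4, 8, 9, 11, 16, 18, 22, 23, 29, 32}; {1, 4, 6, 9, 11, 16, 19, 24, 26, 29, 31, 34}.
So G has 3 subgroups of order 12.

3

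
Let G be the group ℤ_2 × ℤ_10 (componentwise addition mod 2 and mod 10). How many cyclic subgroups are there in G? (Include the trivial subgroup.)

8

Each element a generates a cyclic subgroup ⟨a⟩; distinct elements may generate the same one (a cyclic group of order d has φ(d) generators).
Cyclic subgroups by order — order 1: 1; order 2: 3; order 5: 1; order 10: 3.
Total: 8.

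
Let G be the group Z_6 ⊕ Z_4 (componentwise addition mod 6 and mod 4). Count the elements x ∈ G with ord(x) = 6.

6

An element (a,b) has order lcm(ord(a), ord(b)); count pairs with lcm equal to 6.
Enumerating gives 6 such elements.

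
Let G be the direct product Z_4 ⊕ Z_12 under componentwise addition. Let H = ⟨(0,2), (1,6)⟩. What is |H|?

|⟨(0,2)⟩| = 6 and |⟨(1,6)⟩| = 4, so |H| is a multiple of lcm(6, 4) = 12 and divides |G| = 48.
Closing under the operation: H = {(0,0), (0,2), (0,4), (0,6), (0,8), (0,10), (1,0), (1,2), (1,4), (1,6), (1,8), (1,10), (2,0), (2,2), (2,4), (2,6), (2,8), (2,10), (3,0), (3,2), (3,4), (3,6), (3,8), (3,10)}, so |H| = 24.

24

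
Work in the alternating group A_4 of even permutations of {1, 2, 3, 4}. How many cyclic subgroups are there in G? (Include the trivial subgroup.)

8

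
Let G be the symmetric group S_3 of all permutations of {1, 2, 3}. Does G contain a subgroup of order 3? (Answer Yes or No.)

Yes

3 | 6. A subgroup of order 3 is {e, (1 2 3), (1 3 2)}.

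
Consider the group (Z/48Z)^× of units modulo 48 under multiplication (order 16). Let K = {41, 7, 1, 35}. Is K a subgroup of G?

No

35 ∈ K but its inverse 11 ∉ K, so K is not a subgroup.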